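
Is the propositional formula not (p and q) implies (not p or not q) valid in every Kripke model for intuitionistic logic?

This is the constructively invalid direction of De Morgan's law for conjunction, which is not intuitionistically valid.
A Kripke countermodel: worlds s0, s1, s2; order generated by s0 <= s1, s0 <= s2; atoms true at each world — s0:{}; s1:{p}; s2:{q}.
s0 does not force not (p and q) implies (not p or not q): already at s0 itself, s0 forces not (p and q) but s0 does not force not p or not q.
s0 does not force not p or not q: neither disjunct is forced at s0.
s0 does not force not p since s1 is accessible from s0 and s1 forces p.
So the root s0 does not force the formula.

No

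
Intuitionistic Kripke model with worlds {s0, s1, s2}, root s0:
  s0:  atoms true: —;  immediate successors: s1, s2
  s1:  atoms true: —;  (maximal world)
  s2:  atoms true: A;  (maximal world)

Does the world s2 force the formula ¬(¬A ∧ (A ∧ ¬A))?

Yes

s2 ⊩ ¬(¬A ∧ (A ∧ ¬A)): no world accessible from s2 forces ¬A ∧ (A ∧ ¬A).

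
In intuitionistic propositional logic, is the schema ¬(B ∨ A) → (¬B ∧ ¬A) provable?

Yes

This is a constructively valid De Morgan direction (negated disjunction to conjunction of negations), which is intuitionistically derivable.
From ¬(B ∨ A): if B held then B ∨ A would, contradiction — so ¬B; similarly ¬A.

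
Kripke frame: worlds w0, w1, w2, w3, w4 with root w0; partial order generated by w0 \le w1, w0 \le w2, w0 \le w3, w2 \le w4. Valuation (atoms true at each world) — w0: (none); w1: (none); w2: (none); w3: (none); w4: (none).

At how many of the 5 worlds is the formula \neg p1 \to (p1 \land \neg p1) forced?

0

w0: does not force it — w0 \nVdash \neg p1 \to (p1 \land \neg p1): already at w0 itself, w0 \Vdash \neg p1 but w0 \nVdash p1 \land \neg p1.
w1: does not force it.
w2: does not force it.
w3: does not force it.
w4: does not force it.
Worlds forcing the formula: { }.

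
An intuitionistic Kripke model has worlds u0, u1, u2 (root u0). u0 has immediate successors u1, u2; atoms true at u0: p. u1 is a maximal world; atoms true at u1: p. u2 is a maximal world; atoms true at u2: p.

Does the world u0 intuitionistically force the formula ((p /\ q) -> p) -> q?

No

u0 ||-/- ((p /\ q) -> p) -> q: already at u0 itself, u0 ||- (p /\ q) -> p but u0 ||-/- q.
u0 lacks atom q, so u0 ||-/- q.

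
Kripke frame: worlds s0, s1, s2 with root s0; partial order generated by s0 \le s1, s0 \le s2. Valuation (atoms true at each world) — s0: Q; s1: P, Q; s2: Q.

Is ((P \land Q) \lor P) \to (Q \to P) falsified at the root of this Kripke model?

s0 \Vdash ((P \land Q) \lor P) \to (Q \to P): every world accessible from s0 that forces (P \land Q) \lor P (namely s1) also forces Q \to P.
So the root s0 forces ((P \land Q) \lor P) \to (Q \to P); the model is not a countermodel.

No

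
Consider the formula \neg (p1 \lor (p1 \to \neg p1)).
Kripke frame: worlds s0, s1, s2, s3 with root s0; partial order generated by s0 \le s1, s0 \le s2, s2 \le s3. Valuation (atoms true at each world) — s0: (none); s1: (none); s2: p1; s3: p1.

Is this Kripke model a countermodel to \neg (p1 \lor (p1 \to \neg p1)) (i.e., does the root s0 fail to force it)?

Yes

s0 \nVdash \neg (p1 \lor (p1 \to \neg p1)) since s1 is accessible from s0 and s1 \Vdash p1 \lor (p1 \to \neg p1).
s1 \Vdash p1 \lor (p1 \to \neg p1) via the disjunct p1 \to \neg p1.
So the root s0 does not force \neg (p1 \lor (p1 \to \neg p1)); the model is a countermodel.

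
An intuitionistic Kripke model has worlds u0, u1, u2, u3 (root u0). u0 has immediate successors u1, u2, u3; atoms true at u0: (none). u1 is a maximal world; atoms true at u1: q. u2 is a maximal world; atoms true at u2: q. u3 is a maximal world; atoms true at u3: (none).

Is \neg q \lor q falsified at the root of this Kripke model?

Yes

u0 \nVdash \neg q \lor q: neither disjunct is forced at u0.
u0 \nVdash \neg q since u1 is accessible from u0 and u1 \Vdash q.
So the root u0 does not force \neg q \lor q; the model is a countermodel.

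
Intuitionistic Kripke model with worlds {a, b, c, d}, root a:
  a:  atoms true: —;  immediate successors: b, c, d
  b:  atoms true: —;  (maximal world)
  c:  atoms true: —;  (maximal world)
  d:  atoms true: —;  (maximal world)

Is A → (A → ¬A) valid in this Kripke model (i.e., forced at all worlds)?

a ⊩ A → (A → ¬A) vacuously: no world accessible from a forces the antecedent A.
Since the root a forces A → (A → ¬A) and forcing is persistent (monotone upward), every world forces it.

Yes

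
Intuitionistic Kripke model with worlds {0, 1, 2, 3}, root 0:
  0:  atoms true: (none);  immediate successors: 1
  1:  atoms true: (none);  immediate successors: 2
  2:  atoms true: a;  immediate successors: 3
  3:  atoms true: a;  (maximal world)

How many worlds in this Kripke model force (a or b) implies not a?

0

0: does not force it — 0 does not force (a or b) implies not a: at the accessible world 2, 2 forces a or b but 2 does not force not a.
1: does not force it — 1 does not force (a or b) implies not a: at the accessible world 2, 2 forces a or b but 2 does not force not a.
2: does not force it.
3: does not force it.
Worlds forcing the formula: { }.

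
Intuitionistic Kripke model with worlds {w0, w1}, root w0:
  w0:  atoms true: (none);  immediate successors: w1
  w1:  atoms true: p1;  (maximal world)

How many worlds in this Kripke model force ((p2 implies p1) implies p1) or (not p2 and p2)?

w0: does not force it — w0 does not force ((p2 implies p1) implies p1) or (not p2 and p2): neither disjunct is forced at w0.
w1: forces it.
Worlds forcing the formula: {w1}.

1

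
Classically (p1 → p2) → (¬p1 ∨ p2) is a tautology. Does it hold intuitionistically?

No

This is the material-implication-as-disjunction principle, which is not intuitionistically valid.
A Kripke countermodel: worlds u, v; order generated by u ≤ v; atoms true at each world — u:{}; v:{p1,p2}.
u ⊮ (p1 → p2) → (¬p1 ∨ p2): already at u itself, u ⊩ p1 → p2 but u ⊮ ¬p1 ∨ p2.
u ⊮ ¬p1 ∨ p2: neither disjunct is forced at u.
u ⊮ ¬p1 since v is accessible from u and v ⊩ p1.
So the root u does not force the formula.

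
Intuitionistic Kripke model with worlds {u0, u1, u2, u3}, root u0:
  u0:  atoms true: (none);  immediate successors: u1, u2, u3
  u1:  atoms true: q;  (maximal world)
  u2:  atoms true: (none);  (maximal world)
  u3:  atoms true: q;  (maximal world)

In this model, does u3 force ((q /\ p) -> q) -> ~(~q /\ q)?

u3 ||- ((q /\ p) -> q) -> ~(~q /\ q): every world accessible from u3 that forces (q /\ p) -> q (namely u3) also forces ~(~q /\ q).

Yes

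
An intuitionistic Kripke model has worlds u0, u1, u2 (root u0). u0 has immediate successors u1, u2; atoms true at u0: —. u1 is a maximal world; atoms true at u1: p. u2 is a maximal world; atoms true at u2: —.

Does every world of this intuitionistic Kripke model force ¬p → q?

No

Not every world: u0 ⊮ ¬p → q.
u0 ⊮ ¬p → q: at the accessible world u2, u2 ⊩ ¬p but u2 ⊮ q.
u2 lacks atom q, so u2 ⊮ q.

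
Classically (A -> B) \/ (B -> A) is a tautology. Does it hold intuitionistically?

This is the Gödel–Dummett linearity axiom, which is not intuitionistically valid.
A Kripke countermodel: worlds u0, u1, u2; order generated by u0 <= u1, u0 <= u2; atoms true at each world — u0:{}; u1:{A}; u2:{B}.
u0 ||-/- (A -> B) \/ (B -> A): neither disjunct is forced at u0.
u0 ||-/- A -> B: at the accessible world u1, u1 ||- A but u1 ||-/- B.
u1 lacks atom B, so u1 ||-/- B.
So the root u0 does not force the formula.

No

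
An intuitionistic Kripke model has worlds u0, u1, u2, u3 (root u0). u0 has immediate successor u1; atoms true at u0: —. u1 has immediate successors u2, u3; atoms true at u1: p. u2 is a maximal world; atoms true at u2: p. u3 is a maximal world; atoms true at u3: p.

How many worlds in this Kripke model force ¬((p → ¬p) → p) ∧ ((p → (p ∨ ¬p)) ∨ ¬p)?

u0: does not force it — u0 ⊮ ¬((p → ¬p) → p) ∧ ((p → (p ∨ ¬p)) ∨ ¬p) since u0 fails ¬((p → ¬p) → p).
u1: does not force it — u1 ⊮ ¬((p → ¬p) → p) ∧ ((p → (p ∨ ¬p)) ∨ ¬p) since u1 fails ¬((p → ¬p) → p).
u2: does not force it.
u3: does not force it.
Worlds forcing the formula: { }.

0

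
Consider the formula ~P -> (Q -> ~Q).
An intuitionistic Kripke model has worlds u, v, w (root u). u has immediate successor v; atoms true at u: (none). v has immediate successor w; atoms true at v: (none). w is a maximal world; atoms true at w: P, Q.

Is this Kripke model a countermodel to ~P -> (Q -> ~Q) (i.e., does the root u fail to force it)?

No

u ||- ~P -> (Q -> ~Q) vacuously: no world accessible from u forces the antecedent ~P.
So the root u forces ~P -> (Q -> ~Q); the model is not a countermodel.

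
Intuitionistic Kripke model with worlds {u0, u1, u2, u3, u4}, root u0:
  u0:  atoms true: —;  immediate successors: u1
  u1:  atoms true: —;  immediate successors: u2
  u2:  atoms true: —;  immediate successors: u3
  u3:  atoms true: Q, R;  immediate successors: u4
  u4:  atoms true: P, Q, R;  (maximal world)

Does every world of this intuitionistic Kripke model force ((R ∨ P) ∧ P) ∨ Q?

No

Not every world: u0 ⊮ ((R ∨ P) ∧ P) ∨ Q.
u0 ⊮ ((R ∨ P) ∧ P) ∨ Q: neither disjunct is forced at u0.
u0 ⊮ (R ∨ P) ∧ P since u0 fails R ∨ P.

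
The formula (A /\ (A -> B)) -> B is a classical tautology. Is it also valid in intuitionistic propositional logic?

Yes

This is modus ponens in implicational form, which is intuitionistically derivable.
If a world forces A and A -> B, then applying the implication at that world (which is accessible from itself) gives B.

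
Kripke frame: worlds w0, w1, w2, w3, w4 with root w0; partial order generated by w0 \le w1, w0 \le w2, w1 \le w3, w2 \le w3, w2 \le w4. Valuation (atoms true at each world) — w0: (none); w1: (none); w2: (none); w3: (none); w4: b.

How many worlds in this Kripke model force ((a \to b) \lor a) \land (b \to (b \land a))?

w0: does not force it — w0 \nVdash ((a \to b) \lor a) \land (b \to (b \land a)) since w0 fails b \to (b \land a).
w1: forces it.
w2: does not force it — w2 \nVdash ((a \to b) \lor a) \land (b \to (b \land a)) since w2 fails b \to (b \land a).
w3: forces it.
w4: does not force it.
Worlds forcing the formula: {w1, w3}.

2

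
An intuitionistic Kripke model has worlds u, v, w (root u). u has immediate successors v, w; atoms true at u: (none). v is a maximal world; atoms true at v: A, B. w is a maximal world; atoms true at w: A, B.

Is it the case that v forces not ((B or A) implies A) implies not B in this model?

Yes

v forces not ((B or A) implies A) implies not B vacuously: no world accessible from v forces the antecedent not ((B or A) implies A).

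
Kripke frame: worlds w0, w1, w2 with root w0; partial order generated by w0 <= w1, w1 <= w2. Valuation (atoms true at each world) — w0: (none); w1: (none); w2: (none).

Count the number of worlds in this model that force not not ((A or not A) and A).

w0: does not force it — w0 does not force not not ((A or not A) and A) since w0 is accessible from w0 and w0 forces not ((A or not A) and A).
w1: does not force it.
w2: does not force it.
Worlds forcing the formula: { }.

0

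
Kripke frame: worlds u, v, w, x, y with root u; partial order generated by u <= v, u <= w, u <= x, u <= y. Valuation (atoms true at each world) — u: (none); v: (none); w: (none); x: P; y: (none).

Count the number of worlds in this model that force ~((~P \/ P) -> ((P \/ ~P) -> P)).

3

u: does not force it — u ||-/- ~((~P \/ P) -> ((P \/ ~P) -> P)) since x is accessible from u and x ||- (~P \/ P) -> ((P \/ ~P) -> P).
v: forces it.
w: forces it.
x: does not force it — x ||-/- ~((~P \/ P) -> ((P \/ ~P) -> P)) since x is accessible from x and x ||- (~P \/ P) -> ((P \/ ~P) -> P).
y: forces it.
Worlds forcing the formula: {v, w, y}.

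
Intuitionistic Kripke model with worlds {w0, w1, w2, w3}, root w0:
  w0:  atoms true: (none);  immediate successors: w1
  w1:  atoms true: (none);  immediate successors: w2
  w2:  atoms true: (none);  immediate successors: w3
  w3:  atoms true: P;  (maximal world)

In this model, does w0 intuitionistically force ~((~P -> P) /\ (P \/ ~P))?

No

w0 ||-/- ~((~P -> P) /\ (P \/ ~P)) since w3 is accessible from w0 and w3 ||- (~P -> P) /\ (P \/ ~P).
w3 ||- (~P -> P) /\ (P \/ ~P) since w3 forces both conjuncts.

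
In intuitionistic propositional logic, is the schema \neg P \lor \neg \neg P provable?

No

This is the weak law of excluded middle, which is not intuitionistically valid.
A Kripke countermodel: worlds 0, 1, 2; order generated by 0 \le 1, 0 \le 2; atoms true at each world — 0:{}; 1:{P}; 2:{}.
0 \nVdash \neg P \lor \neg \neg P: neither disjunct is forced at 0.
0 \nVdash \neg P since 1 is accessible from 0 and 1 \Vdash P.
So the root 0 does not force the formula.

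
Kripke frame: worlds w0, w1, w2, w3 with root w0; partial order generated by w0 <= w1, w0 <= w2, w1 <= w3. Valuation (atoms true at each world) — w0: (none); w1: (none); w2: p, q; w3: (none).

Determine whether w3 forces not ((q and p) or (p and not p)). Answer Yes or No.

w3 forces not ((q and p) or (p and not p)): no world accessible from w3 forces (q and p) or (p and not p).

Yes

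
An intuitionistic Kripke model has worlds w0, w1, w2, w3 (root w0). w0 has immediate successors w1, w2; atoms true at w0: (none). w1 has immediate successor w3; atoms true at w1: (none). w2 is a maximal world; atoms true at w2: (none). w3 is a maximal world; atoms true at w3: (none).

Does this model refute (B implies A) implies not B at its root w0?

No

w0 forces (B implies A) implies not B: every world accessible from w0 that forces B implies A (namely w0, w1, w2, w3) also forces not B.
So the root w0 forces (B implies A) implies not B; the model is not a countermodel.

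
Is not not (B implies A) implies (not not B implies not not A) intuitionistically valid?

This is the distribution of double negation over implication, which is intuitionistically derivable.
Assume not not (B implies A) and not not B; suppose not A. Then B implies A would give not B (by contraposition), contradicting not not B; so not (B implies A), contradicting not not (B implies A). Hence not not A.

Yes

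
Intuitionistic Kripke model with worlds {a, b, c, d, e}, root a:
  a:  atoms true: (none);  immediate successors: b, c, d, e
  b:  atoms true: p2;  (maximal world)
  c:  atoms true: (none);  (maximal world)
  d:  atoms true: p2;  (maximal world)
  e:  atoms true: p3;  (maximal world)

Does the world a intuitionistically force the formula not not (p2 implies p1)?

a does not force not not (p2 implies p1) since b is accessible from a and b forces not (p2 implies p1).
b forces not (p2 implies p1): no world accessible from b forces p2 implies p1.

No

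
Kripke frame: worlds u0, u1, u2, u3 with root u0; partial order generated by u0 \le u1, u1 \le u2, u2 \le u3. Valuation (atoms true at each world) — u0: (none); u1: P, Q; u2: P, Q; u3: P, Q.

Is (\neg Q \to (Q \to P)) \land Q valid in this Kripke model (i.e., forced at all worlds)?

No

Not every world: u0 \nVdash (\neg Q \to (Q \to P)) \land Q.
u0 \nVdash (\neg Q \to (Q \to P)) \land Q since u0 fails Q.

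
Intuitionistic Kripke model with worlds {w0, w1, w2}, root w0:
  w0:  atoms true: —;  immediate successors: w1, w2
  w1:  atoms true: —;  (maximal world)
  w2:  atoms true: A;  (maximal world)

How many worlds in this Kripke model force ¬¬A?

w0: does not force it — w0 ⊮ ¬¬A since w1 is accessible from w0 and w1 ⊩ ¬A.
w1: does not force it — w1 ⊮ ¬¬A since w1 is accessible from w1 and w1 ⊩ ¬A.
w2: forces it.
Worlds forcing the formula: {w2}.

1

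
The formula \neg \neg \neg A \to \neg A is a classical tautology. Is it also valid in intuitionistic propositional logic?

This is triple-negation reduction, which is intuitionistically derivable.
Assume \neg \neg \neg A and suppose A. Then \neg \neg A (double-negation introduction), contradicting \neg \neg \neg A. So \neg A.

Yes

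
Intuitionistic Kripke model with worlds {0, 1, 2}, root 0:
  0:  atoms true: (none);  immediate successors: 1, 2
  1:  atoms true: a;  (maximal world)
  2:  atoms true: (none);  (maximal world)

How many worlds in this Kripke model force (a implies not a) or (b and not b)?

1

0: does not force it — 0 does not force (a implies not a) or (b and not b): neither disjunct is forced at 0.
1: does not force it — 1 does not force (a implies not a) or (b and not b): neither disjunct is forced at 1.
2: forces it.
Worlds forcing the formula: {2}.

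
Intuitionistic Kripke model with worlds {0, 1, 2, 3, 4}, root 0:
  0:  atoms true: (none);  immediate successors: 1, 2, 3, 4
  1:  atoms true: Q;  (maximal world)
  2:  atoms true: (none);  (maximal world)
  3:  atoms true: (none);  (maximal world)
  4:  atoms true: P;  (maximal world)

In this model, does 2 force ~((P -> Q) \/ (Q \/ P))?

No

2 ||-/- ~((P -> Q) \/ (Q \/ P)) since 2 is accessible from 2 and 2 ||- (P -> Q) \/ (Q \/ P).
2 ||- (P -> Q) \/ (Q \/ P) via the disjunct P -> Q.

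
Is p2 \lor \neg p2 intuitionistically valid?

This is the law of excluded middle, which is not intuitionistically valid.
A Kripke countermodel: worlds 0, 1; order generated by 0 \le 1; atoms true at each world — 0:{}; 1:{p2}.
0 \nVdash p2 \lor \neg p2: neither disjunct is forced at 0.
0 lacks atom p2, so 0 \nVdash p2.
So the root 0 does not force the formula.

No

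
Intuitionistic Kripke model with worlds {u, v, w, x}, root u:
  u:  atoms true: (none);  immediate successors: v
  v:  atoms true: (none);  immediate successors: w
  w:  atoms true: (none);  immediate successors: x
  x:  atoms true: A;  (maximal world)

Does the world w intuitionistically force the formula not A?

w does not force not A since x is accessible from w and x forces A.

No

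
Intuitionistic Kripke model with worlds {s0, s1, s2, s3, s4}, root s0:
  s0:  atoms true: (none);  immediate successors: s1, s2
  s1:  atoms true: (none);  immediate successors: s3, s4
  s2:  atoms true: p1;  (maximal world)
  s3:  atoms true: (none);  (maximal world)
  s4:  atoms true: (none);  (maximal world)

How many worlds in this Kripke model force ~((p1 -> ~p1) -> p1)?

3

s0: does not force it — s0 ||-/- ~((p1 -> ~p1) -> p1) since s2 is accessible from s0 and s2 ||- (p1 -> ~p1) -> p1.
s1: forces it.
s2: does not force it — s2 ||-/- ~((p1 -> ~p1) -> p1) since s2 is accessible from s2 and s2 ||- (p1 -> ~p1) -> p1.
s3: forces it.
s4: forces it.
Worlds forcing the formula: {s1, s3, s4}.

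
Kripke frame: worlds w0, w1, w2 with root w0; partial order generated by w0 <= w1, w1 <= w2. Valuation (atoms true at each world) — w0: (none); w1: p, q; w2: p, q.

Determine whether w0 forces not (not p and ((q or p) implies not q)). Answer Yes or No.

w0 forces not (not p and ((q or p) implies not q)): no world accessible from w0 forces not p and ((q or p) implies not q).

Yes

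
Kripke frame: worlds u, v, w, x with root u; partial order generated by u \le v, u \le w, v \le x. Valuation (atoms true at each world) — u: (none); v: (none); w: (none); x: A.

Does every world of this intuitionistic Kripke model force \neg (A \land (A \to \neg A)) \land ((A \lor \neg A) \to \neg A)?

No

Not every world: u \nVdash \neg (A \land (A \to \neg A)) \land ((A \lor \neg A) \to \neg A).
u \nVdash \neg (A \land (A \to \neg A)) \land ((A \lor \neg A) \to \neg A) since u fails (A \lor \neg A) \to \neg A.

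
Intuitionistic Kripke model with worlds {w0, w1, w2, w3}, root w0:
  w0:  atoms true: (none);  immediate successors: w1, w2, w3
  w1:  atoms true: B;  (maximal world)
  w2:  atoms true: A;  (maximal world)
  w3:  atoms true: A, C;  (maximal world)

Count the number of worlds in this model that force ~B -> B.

w0: does not force it — w0 ||-/- ~B -> B: at the accessible world w2, w2 ||- ~B but w2 ||-/- B.
w1: forces it.
w2: does not force it.
w3: does not force it.
Worlds forcing the formula: {w1}.

1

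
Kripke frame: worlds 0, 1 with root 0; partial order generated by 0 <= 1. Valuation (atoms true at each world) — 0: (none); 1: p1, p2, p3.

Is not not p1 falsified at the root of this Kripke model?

0 forces not not p1: no world accessible from 0 forces not p1.
So the root 0 forces not not p1; the model is not a countermodel.

No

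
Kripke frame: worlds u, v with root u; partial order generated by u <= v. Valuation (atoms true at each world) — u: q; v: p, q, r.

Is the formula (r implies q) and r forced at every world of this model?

Not every world: u does not force (r implies q) and r.
u does not force (r implies q) and r since u fails r.

No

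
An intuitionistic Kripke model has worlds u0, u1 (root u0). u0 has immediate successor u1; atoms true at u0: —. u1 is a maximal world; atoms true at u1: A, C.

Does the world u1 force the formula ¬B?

Yes

u1 ⊩ ¬B: no world accessible from u1 forces B.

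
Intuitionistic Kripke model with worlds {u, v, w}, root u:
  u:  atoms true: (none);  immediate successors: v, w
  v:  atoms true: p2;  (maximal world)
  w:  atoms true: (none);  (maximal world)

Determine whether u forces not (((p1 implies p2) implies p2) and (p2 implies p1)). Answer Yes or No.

u forces not (((p1 implies p2) implies p2) and (p2 implies p1)): no world accessible from u forces ((p1 implies p2) implies p2) and (p2 implies p1).

Yes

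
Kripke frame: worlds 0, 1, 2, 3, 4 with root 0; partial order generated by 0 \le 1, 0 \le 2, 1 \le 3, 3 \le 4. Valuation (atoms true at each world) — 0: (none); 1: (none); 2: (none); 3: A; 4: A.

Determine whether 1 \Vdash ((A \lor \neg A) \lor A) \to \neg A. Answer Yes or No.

1 \nVdash ((A \lor \neg A) \lor A) \to \neg A: at the accessible world 3, 3 \Vdash (A \lor \neg A) \lor A but 3 \nVdash \neg A.
3 \nVdash \neg A since 3 is accessible from 3 and 3 \Vdash A.

No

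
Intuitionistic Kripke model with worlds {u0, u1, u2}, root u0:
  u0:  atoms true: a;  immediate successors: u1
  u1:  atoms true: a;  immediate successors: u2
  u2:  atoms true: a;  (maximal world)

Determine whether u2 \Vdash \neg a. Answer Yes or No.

No

u2 \nVdash \neg a since u2 is accessible from u2 and u2 \Vdash a.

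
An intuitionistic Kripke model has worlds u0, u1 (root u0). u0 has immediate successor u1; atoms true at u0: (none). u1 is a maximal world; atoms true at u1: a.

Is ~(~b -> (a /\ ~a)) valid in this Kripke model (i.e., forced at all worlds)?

u0 ||- ~(~b -> (a /\ ~a)): no world accessible from u0 forces ~b -> (a /\ ~a).
Since the root u0 forces ~(~b -> (a /\ ~a)) and forcing is persistent (monotone upward), every world forces it.

Yes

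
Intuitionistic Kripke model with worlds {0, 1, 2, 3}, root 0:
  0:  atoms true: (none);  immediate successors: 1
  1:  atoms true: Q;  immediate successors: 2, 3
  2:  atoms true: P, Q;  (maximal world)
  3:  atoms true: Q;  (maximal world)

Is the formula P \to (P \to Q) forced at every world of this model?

0 \Vdash P \to (P \to Q): every world accessible from 0 that forces P (namely 2) also forces P \to Q.
Since the root 0 forces P \to (P \to Q) and forcing is persistent (monotone upward), every world forces it.

Yes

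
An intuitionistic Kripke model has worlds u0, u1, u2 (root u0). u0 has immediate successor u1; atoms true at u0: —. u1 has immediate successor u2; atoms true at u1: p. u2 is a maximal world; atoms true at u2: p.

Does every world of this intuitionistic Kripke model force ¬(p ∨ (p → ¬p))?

Not every world: u0 ⊮ ¬(p ∨ (p → ¬p)).
u0 ⊮ ¬(p ∨ (p → ¬p)) since u1 is accessible from u0 and u1 ⊩ p ∨ (p → ¬p).
u1 ⊩ p ∨ (p → ¬p) via the disjunct p.

No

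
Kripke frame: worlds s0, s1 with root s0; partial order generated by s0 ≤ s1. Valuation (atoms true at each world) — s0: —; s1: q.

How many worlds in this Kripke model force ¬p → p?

0

s0: does not force it — s0 ⊮ ¬p → p: already at s0 itself, s0 ⊩ ¬p but s0 ⊮ p.
s1: does not force it.
Worlds forcing the formula: { }.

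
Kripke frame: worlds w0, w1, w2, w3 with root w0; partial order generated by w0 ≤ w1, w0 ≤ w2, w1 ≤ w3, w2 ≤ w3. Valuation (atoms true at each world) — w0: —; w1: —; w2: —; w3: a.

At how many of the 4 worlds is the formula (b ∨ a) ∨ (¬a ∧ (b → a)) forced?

w0: does not force it — w0 ⊮ (b ∨ a) ∨ (¬a ∧ (b → a)): neither disjunct is forced at w0.
w1: does not force it — w1 ⊮ (b ∨ a) ∨ (¬a ∧ (b → a)): neither disjunct is forced at w1.
w2: does not force it.
w3: forces it.
Worlds forcing the formula: {w3}.

1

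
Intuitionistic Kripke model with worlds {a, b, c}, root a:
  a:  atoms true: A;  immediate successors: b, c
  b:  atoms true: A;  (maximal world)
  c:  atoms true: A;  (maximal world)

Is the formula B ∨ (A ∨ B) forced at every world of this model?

a ⊩ B ∨ (A ∨ B) via the disjunct A ∨ B.
Since the root a forces B ∨ (A ∨ B) and forcing is persistent (monotone upward), every world forces it.

Yes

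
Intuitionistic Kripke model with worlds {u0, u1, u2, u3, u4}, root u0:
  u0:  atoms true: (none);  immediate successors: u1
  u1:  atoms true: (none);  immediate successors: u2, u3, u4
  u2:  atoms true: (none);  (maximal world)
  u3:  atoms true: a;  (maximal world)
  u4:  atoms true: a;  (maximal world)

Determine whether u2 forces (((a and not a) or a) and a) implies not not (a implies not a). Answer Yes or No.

Yes

u2 forces (((a and not a) or a) and a) implies not not (a implies not a) vacuously: no world accessible from u2 forces the antecedent ((a and not a) or a) and a.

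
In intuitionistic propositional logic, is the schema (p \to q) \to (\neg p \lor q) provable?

This is the material-implication-as-disjunction principle, which is not intuitionistically valid.
A Kripke countermodel: worlds u, v; order generated by u \le v; atoms true at each world — u:{}; v:{p,q}.
u \nVdash (p \to q) \to (\neg p \lor q): already at u itself, u \Vdash p \to q but u \nVdash \neg p \lor q.
u \nVdash \neg p \lor q: neither disjunct is forced at u.
u \nVdash \neg p since v is accessible from u and v \Vdash p.
So the root u does not force the formula.

No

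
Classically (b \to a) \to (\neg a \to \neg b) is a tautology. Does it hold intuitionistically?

This is the forward direction of contraposition, which is intuitionistically derivable.
Assume b \to a and \neg a. If b held then a would follow, contradicting \neg a; so \neg b.

Yes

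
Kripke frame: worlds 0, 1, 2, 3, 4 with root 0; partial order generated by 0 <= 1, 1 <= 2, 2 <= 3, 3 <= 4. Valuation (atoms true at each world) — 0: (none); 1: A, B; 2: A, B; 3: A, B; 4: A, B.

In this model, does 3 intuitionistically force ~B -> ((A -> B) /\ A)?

Yes

3 ||- ~B -> ((A -> B) /\ A) vacuously: no world accessible from 3 forces the antecedent ~B.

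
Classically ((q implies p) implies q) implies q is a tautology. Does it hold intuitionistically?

This is Peirce's law, which is not intuitionistically valid.
A Kripke countermodel: worlds 0, 1; order generated by 0 <= 1; atoms true at each world — 0:{}; 1:{q}.
0 does not force ((q implies p) implies q) implies q: already at 0 itself, 0 forces (q implies p) implies q but 0 does not force q.
0 lacks atom q, so 0 does not force q.
So the root 0 does not force the formula.

No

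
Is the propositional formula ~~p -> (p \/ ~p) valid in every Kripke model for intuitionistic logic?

This is a variant of double-negation elimination (deriving excluded middle from double negation), which is not intuitionistically valid.
A Kripke countermodel: worlds w0, w1; order generated by w0 <= w1; atoms true at each world — w0:{}; w1:{p}.
w0 ||-/- ~~p -> (p \/ ~p): already at w0 itself, w0 ||- ~~p but w0 ||-/- p \/ ~p.
w0 ||-/- p \/ ~p: neither disjunct is forced at w0.
w0 lacks atom p, so w0 ||-/- p.
So the root w0 does not force the formula.

No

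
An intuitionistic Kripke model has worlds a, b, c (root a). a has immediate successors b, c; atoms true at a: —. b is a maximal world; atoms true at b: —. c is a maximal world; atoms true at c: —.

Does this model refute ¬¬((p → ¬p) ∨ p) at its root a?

a ⊩ ¬¬((p → ¬p) ∨ p): no world accessible from a forces ¬((p → ¬p) ∨ p).
So the root a forces ¬¬((p → ¬p) ∨ p); the model is not a countermodel.

No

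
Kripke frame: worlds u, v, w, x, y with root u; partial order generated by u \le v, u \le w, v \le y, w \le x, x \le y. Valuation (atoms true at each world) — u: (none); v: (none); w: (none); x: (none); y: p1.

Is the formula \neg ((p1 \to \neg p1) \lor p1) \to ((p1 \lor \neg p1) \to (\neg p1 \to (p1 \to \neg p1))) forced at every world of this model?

u \Vdash \neg ((p1 \to \neg p1) \lor p1) \to ((p1 \lor \neg p1) \to (\neg p1 \to (p1 \to \neg p1))) vacuously: no world accessible from u forces the antecedent \neg ((p1 \to \neg p1) \lor p1).
Since the root u forces \neg ((p1 \to \neg p1) \lor p1) \to ((p1 \lor \neg p1) \to (\neg p1 \to (p1 \to \neg p1))) and forcing is persistent (monotone upward), every world forces it.

Yes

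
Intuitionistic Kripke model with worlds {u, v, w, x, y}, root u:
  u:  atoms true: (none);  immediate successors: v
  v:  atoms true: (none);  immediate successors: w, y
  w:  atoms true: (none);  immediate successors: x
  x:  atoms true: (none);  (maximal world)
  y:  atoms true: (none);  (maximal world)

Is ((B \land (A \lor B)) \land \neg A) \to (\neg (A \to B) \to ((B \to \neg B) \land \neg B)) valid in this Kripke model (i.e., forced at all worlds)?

Yes

u \Vdash ((B \land (A \lor B)) \land \neg A) \to (\neg (A \to B) \to ((B \to \neg B) \land \neg B)) vacuously: no world accessible from u forces the antecedent (B \land (A \lor B)) \land \neg A.
Since the root u forces ((B \land (A \lor B)) \land \neg A) \to (\neg (A \to B) \to ((B \to \neg B) \land \neg B)) and forcing is persistent (monotone upward), every world forces it.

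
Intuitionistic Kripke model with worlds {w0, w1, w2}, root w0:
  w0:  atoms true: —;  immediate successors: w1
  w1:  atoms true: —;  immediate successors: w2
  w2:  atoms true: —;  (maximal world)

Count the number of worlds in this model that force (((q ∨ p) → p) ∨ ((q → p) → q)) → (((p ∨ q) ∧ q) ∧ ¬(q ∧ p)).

0

w0: does not force it — w0 ⊮ (((q ∨ p) → p) ∨ ((q → p) → q)) → (((p ∨ q) ∧ q) ∧ ¬(q ∧ p)): already at w0 itself, w0 ⊩ ((q ∨ p) → p) ∨ ((q → p) → q) but w0 ⊮ ((p ∨ q) ∧ q) ∧ ¬(q ∧ p).
w1: does not force it.
w2: does not force it.
Worlds forcing the formula: { }.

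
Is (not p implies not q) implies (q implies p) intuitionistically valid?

No

This is the converse of contraposition, which is not intuitionistically valid.
A Kripke countermodel: worlds 0, 1; order generated by 0 <= 1; atoms true at each world — 0:{q}; 1:{p,q}.
0 does not force (not p implies not q) implies (q implies p): already at 0 itself, 0 forces not p implies not q but 0 does not force q implies p.
0 does not force q implies p: already at 0 itself, 0 forces q but 0 does not force p.
0 lacks atom p, so 0 does not force p.
So the root 0 does not force the formula.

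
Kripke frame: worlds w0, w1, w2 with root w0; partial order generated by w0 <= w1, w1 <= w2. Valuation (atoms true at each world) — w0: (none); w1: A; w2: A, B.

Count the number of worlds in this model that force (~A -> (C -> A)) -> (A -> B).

w0: does not force it — w0 ||-/- (~A -> (C -> A)) -> (A -> B): already at w0 itself, w0 ||- ~A -> (C -> A) but w0 ||-/- A -> B.
w1: does not force it — w1 ||-/- (~A -> (C -> A)) -> (A -> B): already at w1 itself, w1 ||- ~A -> (C -> A) but w1 ||-/- A -> B.
w2: forces it.
Worlds forcing the formula: {w2}.

1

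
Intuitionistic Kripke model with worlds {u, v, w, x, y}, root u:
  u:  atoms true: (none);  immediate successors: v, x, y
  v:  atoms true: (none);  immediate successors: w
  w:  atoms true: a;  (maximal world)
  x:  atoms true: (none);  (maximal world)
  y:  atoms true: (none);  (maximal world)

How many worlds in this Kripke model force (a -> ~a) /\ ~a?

u: does not force it — u ||-/- (a -> ~a) /\ ~a since u fails a -> ~a.
v: does not force it.
w: does not force it.
x: forces it.
y: forces it.
Worlds forcing the formula: {x, y}.

2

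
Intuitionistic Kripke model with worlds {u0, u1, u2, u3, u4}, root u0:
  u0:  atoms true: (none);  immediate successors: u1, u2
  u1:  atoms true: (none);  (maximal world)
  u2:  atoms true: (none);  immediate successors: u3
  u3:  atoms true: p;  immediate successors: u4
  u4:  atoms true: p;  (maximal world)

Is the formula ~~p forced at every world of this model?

No

Not every world: u0 ||-/- ~~p.
u0 ||-/- ~~p since u1 is accessible from u0 and u1 ||- ~p.
u1 ||- ~p: no world accessible from u1 forces p.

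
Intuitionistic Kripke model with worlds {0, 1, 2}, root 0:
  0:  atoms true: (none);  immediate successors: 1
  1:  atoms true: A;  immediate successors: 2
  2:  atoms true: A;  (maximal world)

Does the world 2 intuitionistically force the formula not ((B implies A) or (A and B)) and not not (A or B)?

2 does not force not ((B implies A) or (A and B)) and not not (A or B) since 2 fails not ((B implies A) or (A and B)).

No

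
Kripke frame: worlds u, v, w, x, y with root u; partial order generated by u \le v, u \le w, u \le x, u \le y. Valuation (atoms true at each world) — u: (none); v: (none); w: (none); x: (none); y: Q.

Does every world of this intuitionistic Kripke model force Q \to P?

Not every world: u \nVdash Q \to P.
u \nVdash Q \to P: at the accessible world y, y \Vdash Q but y \nVdash P.
y lacks atom P, so y \nVdash P.

No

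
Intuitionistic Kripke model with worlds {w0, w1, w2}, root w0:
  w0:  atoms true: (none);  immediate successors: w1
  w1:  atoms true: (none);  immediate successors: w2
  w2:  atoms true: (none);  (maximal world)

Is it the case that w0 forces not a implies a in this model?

w0 does not force not a implies a: already at w0 itself, w0 forces not a but w0 does not force a.
w0 lacks atom a, so w0 does not force a.

No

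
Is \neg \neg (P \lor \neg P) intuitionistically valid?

Yes

This is the double negation of excluded middle, which is intuitionistically derivable.
Assuming \neg (P \lor \neg P): from P we'd get P \lor \neg P, so \neg P; but then P \lor \neg P again — contradiction. Hence \neg \neg (P \lor \neg P).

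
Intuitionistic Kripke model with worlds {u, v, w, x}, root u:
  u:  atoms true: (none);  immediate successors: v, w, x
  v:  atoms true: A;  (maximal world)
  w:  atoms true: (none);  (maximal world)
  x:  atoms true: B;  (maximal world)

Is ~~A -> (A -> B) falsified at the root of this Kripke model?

u ||-/- ~~A -> (A -> B): at the accessible world v, v ||- ~~A but v ||-/- A -> B.
v ||-/- A -> B: already at v itself, v ||- A but v ||-/- B.
v lacks atom B, so v ||-/- B.
So the root u does not force ~~A -> (A -> B); the model is a countermodel.

Yes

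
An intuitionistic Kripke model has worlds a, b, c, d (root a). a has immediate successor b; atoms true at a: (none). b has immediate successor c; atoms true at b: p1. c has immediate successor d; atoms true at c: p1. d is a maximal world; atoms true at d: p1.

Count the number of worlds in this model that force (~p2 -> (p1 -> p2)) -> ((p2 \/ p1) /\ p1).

a: forces it.
b: forces it.
c: forces it.
d: forces it.
Worlds forcing the formula: {a, b, c, d}.

4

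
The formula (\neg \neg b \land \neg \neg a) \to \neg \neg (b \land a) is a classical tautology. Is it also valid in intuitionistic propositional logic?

This is the distribution of double negation over conjunction, which is intuitionistically derivable.
Assume \neg \neg b, \neg \neg a, and \neg (b \land a). From b we'd get \neg a (since b \land a is refuted), contradicting \neg \neg a; so \neg b, contradicting \neg \neg b.

Yes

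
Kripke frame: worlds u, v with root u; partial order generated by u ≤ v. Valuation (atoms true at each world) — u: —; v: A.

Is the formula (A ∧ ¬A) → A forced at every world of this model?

Yes

u ⊩ (A ∧ ¬A) → A vacuously: no world accessible from u forces the antecedent A ∧ ¬A.
Since the root u forces (A ∧ ¬A) → A and forcing is persistent (monotone upward), every world forces it.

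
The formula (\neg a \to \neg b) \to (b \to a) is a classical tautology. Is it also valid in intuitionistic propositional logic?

This is the converse of contraposition, which is not intuitionistically valid.
A Kripke countermodel: worlds 0, 1; order generated by 0 \le 1; atoms true at each world — 0:{b}; 1:{a,b}.
0 \nVdash (\neg a \to \neg b) \to (b \to a): already at 0 itself, 0 \Vdash \neg a \to \neg b but 0 \nVdash b \to a.
0 \nVdash b \to a: already at 0 itself, 0 \Vdash b but 0 \nVdash a.
0 lacks atom a, so 0 \nVdash a.
So the root 0 does not force the formula.

No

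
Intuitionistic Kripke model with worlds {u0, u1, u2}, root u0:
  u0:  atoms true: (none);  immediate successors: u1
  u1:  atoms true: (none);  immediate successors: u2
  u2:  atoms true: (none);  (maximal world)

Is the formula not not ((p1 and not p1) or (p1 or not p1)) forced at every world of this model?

Yes

u0 forces not not ((p1 and not p1) or (p1 or not p1)): no world accessible from u0 forces not ((p1 and not p1) or (p1 or not p1)).
Since the root u0 forces not not ((p1 and not p1) or (p1 or not p1)) and forcing is persistent (monotone upward), every world forces it.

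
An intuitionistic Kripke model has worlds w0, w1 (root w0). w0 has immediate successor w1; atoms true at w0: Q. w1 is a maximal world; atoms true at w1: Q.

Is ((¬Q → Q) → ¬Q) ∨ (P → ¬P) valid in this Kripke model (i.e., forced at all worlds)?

Yes

w0 ⊩ ((¬Q → Q) → ¬Q) ∨ (P → ¬P) via the disjunct P → ¬P.
Since the root w0 forces ((¬Q → Q) → ¬Q) ∨ (P → ¬P) and forcing is persistent (monotone upward), every world forces it.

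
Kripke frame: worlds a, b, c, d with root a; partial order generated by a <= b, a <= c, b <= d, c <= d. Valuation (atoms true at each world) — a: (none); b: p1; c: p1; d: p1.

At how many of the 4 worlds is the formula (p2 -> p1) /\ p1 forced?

a: does not force it — a ||-/- (p2 -> p1) /\ p1 since a fails p1.
b: forces it.
c: forces it.
d: forces it.
Worlds forcing the formula: {b, c, d}.

3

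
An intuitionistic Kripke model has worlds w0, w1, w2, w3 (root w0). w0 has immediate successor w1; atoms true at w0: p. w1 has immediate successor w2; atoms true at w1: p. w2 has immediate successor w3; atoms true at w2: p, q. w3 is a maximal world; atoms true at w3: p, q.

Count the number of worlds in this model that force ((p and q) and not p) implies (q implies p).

w0: forces it.
w1: forces it.
w2: forces it.
w3: forces it.
Worlds forcing the formula: {w0, w1, w2, w3}.

4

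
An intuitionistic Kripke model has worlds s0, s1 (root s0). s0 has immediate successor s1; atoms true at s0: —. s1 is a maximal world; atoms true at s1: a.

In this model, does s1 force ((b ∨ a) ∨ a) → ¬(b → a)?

No

s1 ⊮ ((b ∨ a) ∨ a) → ¬(b → a): already at s1 itself, s1 ⊩ (b ∨ a) ∨ a but s1 ⊮ ¬(b → a).
s1 ⊮ ¬(b → a) since s1 is accessible from s1 and s1 ⊩ b → a.
s1 ⊩ b → a vacuously: no world accessible from s1 forces the antecedent b.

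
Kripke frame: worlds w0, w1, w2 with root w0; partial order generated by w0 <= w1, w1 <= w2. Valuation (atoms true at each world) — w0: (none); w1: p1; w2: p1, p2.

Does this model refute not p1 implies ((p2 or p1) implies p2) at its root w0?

w0 forces not p1 implies ((p2 or p1) implies p2) vacuously: no world accessible from w0 forces the antecedent not p1.
So the root w0 forces not p1 implies ((p2 or p1) implies p2); the model is not a countermodel.

No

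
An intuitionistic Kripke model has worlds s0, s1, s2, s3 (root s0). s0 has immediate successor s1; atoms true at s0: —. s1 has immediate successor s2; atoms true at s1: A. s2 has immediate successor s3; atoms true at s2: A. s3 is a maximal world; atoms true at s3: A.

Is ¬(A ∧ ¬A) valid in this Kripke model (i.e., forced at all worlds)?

s0 ⊩ ¬(A ∧ ¬A): no world accessible from s0 forces A ∧ ¬A.
Since the root s0 forces ¬(A ∧ ¬A) and forcing is persistent (monotone upward), every world forces it.

Yes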